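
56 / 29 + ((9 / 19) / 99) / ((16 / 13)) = 1.93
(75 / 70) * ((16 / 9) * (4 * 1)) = 160 / 21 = 7.62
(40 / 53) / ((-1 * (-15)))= 8 / 159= 0.05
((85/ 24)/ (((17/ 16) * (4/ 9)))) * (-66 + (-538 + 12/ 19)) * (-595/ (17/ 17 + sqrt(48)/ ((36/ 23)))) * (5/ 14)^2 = -1233275625/ 66766 + 3151704375 * sqrt(3)/ 66766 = 63290.24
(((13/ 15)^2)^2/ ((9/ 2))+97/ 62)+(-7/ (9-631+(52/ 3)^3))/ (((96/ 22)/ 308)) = 357012060107/ 225651015000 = 1.58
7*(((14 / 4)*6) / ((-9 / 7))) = -343 / 3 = -114.33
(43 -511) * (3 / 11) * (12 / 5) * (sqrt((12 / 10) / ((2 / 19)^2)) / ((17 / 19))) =-3041064 * sqrt(30) / 4675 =-3562.91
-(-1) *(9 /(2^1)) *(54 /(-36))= -27 /4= -6.75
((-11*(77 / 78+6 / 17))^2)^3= 10261705.18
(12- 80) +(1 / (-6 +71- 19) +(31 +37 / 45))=-74843 / 2070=-36.16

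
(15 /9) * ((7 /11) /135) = 7 /891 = 0.01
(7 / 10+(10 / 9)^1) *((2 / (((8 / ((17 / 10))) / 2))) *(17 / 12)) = 47107 / 21600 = 2.18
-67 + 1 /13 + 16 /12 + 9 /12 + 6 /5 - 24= -68359 /780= -87.64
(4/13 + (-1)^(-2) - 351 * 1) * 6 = -27276/13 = -2098.15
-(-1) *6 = 6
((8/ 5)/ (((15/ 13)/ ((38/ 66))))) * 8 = 15808/ 2475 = 6.39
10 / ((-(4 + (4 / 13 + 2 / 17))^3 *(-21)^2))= -53969305 / 206264818116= -0.00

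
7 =7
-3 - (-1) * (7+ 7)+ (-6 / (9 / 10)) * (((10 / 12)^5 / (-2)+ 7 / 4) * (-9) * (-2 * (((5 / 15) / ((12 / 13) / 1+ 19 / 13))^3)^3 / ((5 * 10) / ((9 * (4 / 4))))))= 11.00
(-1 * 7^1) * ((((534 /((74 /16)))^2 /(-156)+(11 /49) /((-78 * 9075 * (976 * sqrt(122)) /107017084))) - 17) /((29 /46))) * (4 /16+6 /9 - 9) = -28475741077 /3096678 - 59688778601 * sqrt(122) /2333165234400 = -9195.86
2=2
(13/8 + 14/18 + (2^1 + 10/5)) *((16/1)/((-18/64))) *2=-59008/81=-728.49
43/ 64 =0.67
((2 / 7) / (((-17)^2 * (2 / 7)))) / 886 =1 / 256054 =0.00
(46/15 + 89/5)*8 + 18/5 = 2558/15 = 170.53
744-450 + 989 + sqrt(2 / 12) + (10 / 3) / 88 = sqrt(6) / 6 + 169361 / 132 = 1283.45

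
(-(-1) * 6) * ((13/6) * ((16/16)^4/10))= 13/10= 1.30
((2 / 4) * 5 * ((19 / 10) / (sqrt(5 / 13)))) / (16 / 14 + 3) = 133 * sqrt(65) / 580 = 1.85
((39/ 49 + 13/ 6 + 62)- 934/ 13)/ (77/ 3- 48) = 0.31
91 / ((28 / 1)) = 13 / 4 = 3.25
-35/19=-1.84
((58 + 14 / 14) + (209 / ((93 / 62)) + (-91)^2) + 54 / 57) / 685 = 483376 / 39045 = 12.38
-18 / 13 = -1.38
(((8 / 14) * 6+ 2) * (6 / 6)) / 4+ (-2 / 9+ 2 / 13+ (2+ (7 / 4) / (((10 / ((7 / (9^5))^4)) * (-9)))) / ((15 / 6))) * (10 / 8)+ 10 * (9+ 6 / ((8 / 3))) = 91423699025634655473382403 / 796570240877409975041520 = 114.77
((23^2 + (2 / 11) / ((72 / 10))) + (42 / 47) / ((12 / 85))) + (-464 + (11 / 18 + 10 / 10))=75447 / 1034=72.97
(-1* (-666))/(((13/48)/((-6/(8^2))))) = -2997/13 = -230.54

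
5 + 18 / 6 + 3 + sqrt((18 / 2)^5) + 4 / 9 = 254.44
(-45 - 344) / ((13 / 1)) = -389 / 13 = -29.92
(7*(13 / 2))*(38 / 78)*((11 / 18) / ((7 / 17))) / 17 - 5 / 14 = 1193 / 756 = 1.58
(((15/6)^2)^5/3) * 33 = 107421875/1024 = 104904.17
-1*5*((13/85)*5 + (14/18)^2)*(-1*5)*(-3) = -47150/459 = -102.72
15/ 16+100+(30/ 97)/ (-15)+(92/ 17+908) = 26762047/ 26384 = 1014.33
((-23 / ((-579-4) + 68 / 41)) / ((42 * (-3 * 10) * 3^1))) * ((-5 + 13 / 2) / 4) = -943 / 240256800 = -0.00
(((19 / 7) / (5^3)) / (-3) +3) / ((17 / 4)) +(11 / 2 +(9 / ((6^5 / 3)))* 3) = 8874443 / 1428000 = 6.21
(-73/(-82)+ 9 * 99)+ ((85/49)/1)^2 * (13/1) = 183298985/196882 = 931.01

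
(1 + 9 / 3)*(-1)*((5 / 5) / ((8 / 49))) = -49 / 2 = -24.50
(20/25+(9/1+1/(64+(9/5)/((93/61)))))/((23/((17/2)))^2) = 71646279/53444870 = 1.34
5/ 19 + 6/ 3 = 2.26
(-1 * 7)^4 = 2401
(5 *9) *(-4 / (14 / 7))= -90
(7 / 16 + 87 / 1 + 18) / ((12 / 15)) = 8435 / 64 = 131.80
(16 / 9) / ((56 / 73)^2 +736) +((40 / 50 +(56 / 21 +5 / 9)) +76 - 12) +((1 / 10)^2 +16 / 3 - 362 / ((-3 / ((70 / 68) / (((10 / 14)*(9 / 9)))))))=92813979799 / 375354900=247.27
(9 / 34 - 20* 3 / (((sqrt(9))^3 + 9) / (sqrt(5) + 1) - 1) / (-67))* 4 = 432* sqrt(5) / 4087 + 81726 / 69479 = 1.41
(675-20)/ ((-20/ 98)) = -6419/ 2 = -3209.50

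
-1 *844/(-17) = 844/17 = 49.65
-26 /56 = -13 /28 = -0.46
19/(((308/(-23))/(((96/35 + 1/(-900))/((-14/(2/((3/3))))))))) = 7548301/13582800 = 0.56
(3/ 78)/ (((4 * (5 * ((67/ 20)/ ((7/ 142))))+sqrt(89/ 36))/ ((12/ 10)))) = 7192584/ 211807615175 - 882 * sqrt(89)/ 211807615175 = 0.00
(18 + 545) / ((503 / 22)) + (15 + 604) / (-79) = 667137 / 39737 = 16.79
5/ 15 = 1/ 3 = 0.33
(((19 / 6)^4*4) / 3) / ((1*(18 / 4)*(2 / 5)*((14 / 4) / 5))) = 3258025 / 30618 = 106.41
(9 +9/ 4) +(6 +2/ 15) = 17.38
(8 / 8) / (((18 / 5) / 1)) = 5 / 18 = 0.28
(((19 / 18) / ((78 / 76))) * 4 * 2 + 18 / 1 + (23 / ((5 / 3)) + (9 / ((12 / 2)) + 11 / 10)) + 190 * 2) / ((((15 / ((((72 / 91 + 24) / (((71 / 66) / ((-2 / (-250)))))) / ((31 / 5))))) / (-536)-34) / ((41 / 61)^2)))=-11056262212661248 / 2023386836973255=-5.46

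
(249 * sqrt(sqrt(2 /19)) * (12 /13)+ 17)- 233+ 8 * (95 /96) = -2497 /12+ 2988 * 19^(3 /4) * 2^(1 /4) /247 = -77.16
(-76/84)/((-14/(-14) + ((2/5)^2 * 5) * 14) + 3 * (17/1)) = -95/6636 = -0.01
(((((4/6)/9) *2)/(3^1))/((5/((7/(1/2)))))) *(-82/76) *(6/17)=-2296/43605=-0.05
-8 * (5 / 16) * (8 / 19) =-20 / 19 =-1.05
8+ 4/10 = 42/5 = 8.40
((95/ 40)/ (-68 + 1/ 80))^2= 36100/ 29582721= 0.00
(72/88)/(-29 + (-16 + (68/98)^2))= -21609/1175779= -0.02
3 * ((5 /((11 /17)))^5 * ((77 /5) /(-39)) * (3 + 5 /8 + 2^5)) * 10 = -8851920984375 /761332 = -11626886.80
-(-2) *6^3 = 432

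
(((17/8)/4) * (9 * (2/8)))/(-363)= -51/15488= -0.00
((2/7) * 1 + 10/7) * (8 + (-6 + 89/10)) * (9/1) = 5886/35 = 168.17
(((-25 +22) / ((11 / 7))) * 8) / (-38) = 84 / 209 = 0.40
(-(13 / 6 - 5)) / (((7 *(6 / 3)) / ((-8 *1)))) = -1.62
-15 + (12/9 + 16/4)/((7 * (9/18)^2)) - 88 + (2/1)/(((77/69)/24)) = -1879/33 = -56.94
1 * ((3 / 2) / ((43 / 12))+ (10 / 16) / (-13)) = 1657 / 4472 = 0.37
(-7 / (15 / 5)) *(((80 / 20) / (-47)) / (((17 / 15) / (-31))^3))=-938416500 / 230911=-4063.97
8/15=0.53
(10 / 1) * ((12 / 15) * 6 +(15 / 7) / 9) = 1058 / 21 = 50.38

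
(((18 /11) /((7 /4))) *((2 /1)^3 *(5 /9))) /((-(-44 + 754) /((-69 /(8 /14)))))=552 /781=0.71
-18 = -18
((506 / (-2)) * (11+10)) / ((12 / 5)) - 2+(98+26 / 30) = -127013 / 60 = -2116.88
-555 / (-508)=555 / 508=1.09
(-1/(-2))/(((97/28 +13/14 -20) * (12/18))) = -21/437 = -0.05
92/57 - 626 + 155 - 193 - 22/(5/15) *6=-60328/57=-1058.39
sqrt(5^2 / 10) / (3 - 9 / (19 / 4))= 19 * sqrt(10) / 42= 1.43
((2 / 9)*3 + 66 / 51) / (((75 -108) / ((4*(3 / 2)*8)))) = -1600 / 561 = -2.85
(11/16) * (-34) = -187/8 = -23.38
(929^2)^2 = 744839767681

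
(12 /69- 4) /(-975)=88 /22425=0.00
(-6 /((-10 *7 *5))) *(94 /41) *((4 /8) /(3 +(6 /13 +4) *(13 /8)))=564 /294175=0.00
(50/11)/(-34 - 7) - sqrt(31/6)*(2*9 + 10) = -14*sqrt(186)/3 - 50/451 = -63.76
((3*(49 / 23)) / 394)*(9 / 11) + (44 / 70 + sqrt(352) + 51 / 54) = 24904588 / 15699915 + 4*sqrt(22) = 20.35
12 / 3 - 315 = -311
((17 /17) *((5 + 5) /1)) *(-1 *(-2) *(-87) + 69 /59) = -101970 /59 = -1728.31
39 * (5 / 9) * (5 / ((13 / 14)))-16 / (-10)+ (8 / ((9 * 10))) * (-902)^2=3259738 / 45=72438.62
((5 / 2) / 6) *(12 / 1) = 5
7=7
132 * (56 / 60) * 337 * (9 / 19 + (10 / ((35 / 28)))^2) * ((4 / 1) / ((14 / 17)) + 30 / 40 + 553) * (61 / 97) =1733057679430 / 1843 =940346000.78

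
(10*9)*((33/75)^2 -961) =-10809072/125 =-86472.58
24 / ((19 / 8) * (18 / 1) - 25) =96 / 71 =1.35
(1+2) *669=2007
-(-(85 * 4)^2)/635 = 23120/127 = 182.05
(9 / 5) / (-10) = -0.18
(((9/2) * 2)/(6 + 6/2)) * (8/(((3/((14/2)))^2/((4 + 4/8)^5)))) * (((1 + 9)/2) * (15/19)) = 24111675/76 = 317258.88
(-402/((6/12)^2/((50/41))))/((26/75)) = -3015000/533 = -5656.66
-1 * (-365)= 365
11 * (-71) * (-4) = 3124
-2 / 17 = -0.12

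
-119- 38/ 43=-5155/ 43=-119.88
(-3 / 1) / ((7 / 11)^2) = -363 / 49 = -7.41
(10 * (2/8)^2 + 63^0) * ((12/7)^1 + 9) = 975/56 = 17.41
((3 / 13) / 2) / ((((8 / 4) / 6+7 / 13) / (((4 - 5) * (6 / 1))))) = -27 / 34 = -0.79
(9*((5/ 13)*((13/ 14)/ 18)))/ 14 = 0.01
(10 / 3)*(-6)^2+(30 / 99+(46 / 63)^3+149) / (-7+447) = 120.34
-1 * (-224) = 224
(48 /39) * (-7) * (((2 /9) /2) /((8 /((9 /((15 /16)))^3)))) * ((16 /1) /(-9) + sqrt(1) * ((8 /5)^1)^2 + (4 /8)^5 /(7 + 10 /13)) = -1024588544 /12309375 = -83.24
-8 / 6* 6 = -8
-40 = -40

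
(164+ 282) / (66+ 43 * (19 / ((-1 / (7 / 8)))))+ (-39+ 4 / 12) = -39.35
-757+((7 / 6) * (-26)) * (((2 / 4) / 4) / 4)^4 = -2381316187 / 3145728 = -757.00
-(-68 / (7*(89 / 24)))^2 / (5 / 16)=-42614784 / 1940645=-21.96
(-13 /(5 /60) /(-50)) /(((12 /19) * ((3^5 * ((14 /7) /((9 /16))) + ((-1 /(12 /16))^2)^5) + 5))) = 767637 /137795150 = 0.01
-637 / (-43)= 14.81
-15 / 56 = -0.27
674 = 674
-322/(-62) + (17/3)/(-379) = 182530/35247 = 5.18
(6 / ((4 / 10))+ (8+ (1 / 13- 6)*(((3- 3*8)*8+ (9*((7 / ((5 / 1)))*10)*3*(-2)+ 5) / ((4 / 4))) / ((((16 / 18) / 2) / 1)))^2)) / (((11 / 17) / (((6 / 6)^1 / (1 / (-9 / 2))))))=805930892469 / 4576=176121261.47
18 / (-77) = -18 / 77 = -0.23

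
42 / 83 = 0.51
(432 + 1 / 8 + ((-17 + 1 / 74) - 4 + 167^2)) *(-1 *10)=-41884205 / 148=-283001.39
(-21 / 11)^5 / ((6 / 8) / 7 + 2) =-114354828 / 9502009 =-12.03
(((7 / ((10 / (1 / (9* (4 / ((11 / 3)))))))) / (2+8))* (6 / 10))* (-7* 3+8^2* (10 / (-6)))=-29491 / 54000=-0.55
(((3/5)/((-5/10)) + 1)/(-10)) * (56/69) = 28/1725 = 0.02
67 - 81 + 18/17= -220/17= -12.94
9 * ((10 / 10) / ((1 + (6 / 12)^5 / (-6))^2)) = 331776 / 36481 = 9.09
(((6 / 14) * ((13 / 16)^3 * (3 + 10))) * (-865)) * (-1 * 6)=222347385 / 14336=15509.72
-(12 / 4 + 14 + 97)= -114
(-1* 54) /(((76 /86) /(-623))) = 723303 /19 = 38068.58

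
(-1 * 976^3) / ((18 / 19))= -981364963.56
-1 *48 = -48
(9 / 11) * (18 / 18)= 0.82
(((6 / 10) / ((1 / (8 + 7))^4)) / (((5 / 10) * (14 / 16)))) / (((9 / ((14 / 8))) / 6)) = 81000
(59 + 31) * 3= 270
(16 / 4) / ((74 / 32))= 64 / 37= 1.73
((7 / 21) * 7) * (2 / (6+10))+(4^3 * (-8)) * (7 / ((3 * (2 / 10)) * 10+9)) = -28637 / 120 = -238.64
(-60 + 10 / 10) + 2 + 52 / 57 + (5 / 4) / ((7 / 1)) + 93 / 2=-15017 / 1596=-9.41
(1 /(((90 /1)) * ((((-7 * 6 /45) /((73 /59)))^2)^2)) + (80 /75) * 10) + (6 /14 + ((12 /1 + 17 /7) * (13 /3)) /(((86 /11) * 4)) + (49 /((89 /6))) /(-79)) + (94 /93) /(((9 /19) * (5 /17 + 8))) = 9431455806823183651867 /706777069911039713376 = 13.34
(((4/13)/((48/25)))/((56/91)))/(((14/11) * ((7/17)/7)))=4675/1344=3.48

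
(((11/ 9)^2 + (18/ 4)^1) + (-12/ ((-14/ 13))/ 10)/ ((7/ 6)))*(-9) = -275803/ 4410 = -62.54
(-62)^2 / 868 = 31 / 7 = 4.43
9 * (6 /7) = 54 /7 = 7.71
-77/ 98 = -11/ 14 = -0.79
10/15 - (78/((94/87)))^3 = -117185010725/311469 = -376233.30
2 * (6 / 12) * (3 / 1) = 3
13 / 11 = 1.18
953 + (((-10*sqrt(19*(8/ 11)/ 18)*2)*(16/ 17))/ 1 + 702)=1655 - 640*sqrt(209)/ 561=1638.51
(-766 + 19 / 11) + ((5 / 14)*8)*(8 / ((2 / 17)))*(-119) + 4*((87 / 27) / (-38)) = -44926955 / 1881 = -23884.61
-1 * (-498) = 498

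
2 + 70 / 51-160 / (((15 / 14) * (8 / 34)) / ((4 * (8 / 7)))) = -147796 / 51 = -2897.96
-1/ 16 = -0.06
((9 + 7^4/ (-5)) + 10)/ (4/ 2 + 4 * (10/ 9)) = -10377/ 145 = -71.57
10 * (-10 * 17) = -1700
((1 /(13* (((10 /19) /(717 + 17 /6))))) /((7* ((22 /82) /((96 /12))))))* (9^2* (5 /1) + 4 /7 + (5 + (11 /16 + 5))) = 22408057303 /120120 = 186547.26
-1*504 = -504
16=16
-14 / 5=-2.80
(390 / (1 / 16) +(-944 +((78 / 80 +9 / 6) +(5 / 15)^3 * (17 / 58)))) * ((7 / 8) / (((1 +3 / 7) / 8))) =8131480273 / 313200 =25962.58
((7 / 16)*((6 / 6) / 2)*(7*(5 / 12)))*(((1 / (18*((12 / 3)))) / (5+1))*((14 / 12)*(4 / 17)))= 1715 / 4230144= 0.00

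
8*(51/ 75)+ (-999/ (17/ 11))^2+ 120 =3019859329/ 7225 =417973.61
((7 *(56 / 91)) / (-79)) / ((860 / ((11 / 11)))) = -14 / 220805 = -0.00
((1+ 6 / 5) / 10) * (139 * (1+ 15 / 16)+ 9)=48983 / 800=61.23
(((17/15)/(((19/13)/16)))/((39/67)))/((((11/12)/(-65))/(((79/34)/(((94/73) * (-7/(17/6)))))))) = 683135752/618849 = 1103.88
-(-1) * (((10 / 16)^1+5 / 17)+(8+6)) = 14.92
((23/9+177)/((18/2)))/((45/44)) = 71104/3645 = 19.51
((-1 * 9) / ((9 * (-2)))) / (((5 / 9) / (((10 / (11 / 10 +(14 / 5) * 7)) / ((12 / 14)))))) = 35 / 69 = 0.51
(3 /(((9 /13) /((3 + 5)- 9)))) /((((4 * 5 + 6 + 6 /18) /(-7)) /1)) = 91 /79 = 1.15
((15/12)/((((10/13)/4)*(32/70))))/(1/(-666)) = -151515/16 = -9469.69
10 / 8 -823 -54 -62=-937.75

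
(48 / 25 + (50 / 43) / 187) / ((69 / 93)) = 12003758 / 4623575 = 2.60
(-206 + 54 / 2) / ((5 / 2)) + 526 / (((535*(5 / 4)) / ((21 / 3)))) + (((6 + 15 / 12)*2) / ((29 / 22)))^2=146873 / 2675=54.91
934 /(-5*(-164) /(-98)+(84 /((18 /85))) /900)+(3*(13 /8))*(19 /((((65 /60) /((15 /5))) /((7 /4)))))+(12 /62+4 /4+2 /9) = 77818061341 /234067608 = 332.46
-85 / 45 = -17 / 9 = -1.89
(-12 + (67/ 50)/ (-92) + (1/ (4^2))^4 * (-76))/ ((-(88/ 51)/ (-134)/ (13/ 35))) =-5028356852961/ 14508032000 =-346.59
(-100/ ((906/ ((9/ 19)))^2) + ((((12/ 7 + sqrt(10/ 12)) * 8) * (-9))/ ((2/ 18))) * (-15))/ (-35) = -192016523493/ 403326889 - 324 * sqrt(30)/ 7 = -729.60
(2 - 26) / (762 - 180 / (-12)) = -8 / 259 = -0.03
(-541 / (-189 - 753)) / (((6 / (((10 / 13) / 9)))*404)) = 2705 / 133579368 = 0.00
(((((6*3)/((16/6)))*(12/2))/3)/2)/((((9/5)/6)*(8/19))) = 855/16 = 53.44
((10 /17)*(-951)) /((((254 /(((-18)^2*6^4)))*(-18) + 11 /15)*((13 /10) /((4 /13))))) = -22184928000 /121048109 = -183.27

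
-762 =-762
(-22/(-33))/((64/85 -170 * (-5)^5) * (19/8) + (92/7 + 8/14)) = 0.00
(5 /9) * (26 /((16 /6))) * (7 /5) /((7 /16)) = 52 /3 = 17.33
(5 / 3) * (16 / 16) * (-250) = -1250 / 3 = -416.67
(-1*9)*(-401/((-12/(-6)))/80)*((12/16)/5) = 10827/3200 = 3.38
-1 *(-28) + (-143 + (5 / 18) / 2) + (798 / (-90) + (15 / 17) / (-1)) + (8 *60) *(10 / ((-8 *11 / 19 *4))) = -12915377 / 33660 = -383.70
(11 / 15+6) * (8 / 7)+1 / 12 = 1089 / 140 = 7.78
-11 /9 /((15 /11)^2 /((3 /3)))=-1331 /2025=-0.66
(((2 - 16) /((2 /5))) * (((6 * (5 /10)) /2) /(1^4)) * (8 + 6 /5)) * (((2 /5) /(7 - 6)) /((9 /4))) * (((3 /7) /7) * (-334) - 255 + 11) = 2384272 /105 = 22707.35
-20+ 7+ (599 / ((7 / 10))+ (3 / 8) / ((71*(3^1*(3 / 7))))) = 10051945 / 11928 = 842.72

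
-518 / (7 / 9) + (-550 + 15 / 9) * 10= -18448 / 3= -6149.33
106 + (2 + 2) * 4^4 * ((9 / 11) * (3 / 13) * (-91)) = -192370 / 11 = -17488.18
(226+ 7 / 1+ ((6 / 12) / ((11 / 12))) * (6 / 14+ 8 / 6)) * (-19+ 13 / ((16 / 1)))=-5242365 / 1232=-4255.17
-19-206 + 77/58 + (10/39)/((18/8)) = -4551203/20358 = -223.56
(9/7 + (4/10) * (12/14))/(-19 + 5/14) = -38/435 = -0.09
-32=-32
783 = 783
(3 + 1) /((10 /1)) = 2 /5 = 0.40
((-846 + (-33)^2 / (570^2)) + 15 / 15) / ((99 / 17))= -518574443 / 3573900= -145.10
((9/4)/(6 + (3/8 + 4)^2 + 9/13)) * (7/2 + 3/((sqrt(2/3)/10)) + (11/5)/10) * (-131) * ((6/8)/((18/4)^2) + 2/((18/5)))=-2179840 * sqrt(6)/21493 - 13515008/537325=-273.58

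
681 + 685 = 1366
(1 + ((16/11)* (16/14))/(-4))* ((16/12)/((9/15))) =100/77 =1.30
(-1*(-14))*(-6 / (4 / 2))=-42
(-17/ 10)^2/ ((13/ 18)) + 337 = 221651/ 650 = 341.00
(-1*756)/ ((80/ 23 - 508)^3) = 85169/ 14467697008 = 0.00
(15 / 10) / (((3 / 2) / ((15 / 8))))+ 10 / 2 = 6.88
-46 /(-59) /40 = 23 /1180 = 0.02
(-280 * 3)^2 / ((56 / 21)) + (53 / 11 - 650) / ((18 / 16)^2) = 235304392 / 891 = 264090.23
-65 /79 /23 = -65 /1817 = -0.04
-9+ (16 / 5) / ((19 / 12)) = -663 / 95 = -6.98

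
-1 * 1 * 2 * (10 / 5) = -4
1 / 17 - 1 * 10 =-169 / 17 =-9.94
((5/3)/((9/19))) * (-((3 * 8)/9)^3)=-48640/729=-66.72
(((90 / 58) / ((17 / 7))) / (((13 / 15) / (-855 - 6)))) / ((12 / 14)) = -740.56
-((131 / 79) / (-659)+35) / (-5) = 7.00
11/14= 0.79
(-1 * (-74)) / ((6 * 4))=37 / 12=3.08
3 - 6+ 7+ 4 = 8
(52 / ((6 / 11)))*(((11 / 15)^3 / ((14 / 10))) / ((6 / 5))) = 190333 / 8505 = 22.38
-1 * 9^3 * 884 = -644436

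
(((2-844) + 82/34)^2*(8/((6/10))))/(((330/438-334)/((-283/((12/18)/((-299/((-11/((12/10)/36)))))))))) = 2516755412185378/232006599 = 10847775.12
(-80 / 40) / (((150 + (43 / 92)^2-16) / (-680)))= 135424 / 13365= 10.13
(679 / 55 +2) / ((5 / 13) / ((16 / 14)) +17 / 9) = 738504 / 114565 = 6.45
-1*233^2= -54289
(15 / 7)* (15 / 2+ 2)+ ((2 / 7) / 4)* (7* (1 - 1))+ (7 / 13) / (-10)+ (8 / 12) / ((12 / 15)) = 57703 / 2730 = 21.14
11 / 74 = 0.15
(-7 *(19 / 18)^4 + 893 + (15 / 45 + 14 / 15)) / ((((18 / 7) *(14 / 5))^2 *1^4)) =17.08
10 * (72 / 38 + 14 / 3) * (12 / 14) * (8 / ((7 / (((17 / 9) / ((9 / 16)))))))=215.84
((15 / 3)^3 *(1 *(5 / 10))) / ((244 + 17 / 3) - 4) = 375 / 1474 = 0.25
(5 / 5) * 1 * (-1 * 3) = -3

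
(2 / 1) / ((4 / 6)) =3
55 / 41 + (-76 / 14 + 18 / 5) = -699 / 1435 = -0.49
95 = 95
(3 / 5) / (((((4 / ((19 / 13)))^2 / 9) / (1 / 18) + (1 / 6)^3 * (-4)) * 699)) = 19494 / 339796715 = 0.00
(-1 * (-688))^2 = 473344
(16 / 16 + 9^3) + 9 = 739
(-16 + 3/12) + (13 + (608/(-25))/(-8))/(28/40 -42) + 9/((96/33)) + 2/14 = -852549/66080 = -12.90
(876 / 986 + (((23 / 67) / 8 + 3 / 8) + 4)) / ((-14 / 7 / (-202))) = 17702674 / 33031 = 535.94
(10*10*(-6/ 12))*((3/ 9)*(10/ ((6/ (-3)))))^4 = -31250/ 81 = -385.80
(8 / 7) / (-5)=-8 / 35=-0.23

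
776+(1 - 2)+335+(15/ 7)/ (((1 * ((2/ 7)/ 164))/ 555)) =683760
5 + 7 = 12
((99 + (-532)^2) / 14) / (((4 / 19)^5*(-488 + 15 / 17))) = -11917689812009 / 118716416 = -100387.88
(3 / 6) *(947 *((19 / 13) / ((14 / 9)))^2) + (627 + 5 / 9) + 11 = 629948299 / 596232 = 1056.55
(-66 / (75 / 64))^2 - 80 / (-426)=422289832 / 133125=3172.13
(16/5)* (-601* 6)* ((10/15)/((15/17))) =-653888/75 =-8718.51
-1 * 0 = 0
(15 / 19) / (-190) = -3 / 722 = -0.00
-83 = -83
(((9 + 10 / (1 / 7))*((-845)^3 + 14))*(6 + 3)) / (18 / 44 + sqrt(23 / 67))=-431140506121.41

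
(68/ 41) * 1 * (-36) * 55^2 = -7405200/ 41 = -180614.63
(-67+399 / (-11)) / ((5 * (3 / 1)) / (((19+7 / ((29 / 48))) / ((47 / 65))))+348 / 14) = -91694512 / 22385187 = -4.10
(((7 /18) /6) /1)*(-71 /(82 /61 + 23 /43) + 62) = 835555 /532332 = 1.57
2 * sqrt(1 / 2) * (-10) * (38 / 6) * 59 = -11210 * sqrt(2) / 3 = -5284.44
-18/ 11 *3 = -54/ 11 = -4.91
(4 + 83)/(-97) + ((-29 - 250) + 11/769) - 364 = -48029135/74593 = -643.88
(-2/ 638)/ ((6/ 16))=-0.01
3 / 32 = 0.09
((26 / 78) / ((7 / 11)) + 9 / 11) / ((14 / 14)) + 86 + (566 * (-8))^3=-21445255954736 / 231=-92836605864.66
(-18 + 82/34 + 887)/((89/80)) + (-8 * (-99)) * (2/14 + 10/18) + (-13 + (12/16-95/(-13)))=733295265/550732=1331.49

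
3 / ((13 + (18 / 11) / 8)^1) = 132 / 581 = 0.23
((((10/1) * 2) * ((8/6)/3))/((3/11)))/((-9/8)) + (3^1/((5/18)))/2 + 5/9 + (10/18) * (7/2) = -51203/2430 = -21.07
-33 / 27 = -11 / 9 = -1.22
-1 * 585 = -585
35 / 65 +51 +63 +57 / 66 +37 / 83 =2749997 / 23738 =115.85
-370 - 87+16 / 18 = -4105 / 9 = -456.11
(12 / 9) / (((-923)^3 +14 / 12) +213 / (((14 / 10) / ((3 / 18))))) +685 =5655681693111 / 8256469625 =685.00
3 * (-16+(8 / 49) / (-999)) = -783224 / 16317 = -48.00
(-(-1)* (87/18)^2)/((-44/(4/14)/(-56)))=841/99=8.49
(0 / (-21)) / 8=0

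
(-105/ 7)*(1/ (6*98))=-5/ 196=-0.03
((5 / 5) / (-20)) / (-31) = 1 / 620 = 0.00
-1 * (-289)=289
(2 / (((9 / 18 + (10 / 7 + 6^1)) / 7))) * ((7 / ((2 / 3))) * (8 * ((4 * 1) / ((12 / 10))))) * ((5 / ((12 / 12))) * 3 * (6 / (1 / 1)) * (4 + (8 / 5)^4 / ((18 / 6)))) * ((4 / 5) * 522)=531511658496 / 4625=114921439.67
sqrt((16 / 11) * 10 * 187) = 4 * sqrt(170) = 52.15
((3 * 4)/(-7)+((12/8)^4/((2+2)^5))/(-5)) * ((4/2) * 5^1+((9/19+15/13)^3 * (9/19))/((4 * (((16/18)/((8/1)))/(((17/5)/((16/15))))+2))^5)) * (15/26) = -768659784027586357366250263809351/77674799127253096439651900588032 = -9.90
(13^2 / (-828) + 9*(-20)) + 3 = -146725 / 828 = -177.20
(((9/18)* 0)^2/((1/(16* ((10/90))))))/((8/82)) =0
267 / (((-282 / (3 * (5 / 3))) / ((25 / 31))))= -11125 / 2914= -3.82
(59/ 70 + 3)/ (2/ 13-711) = -3497/ 646870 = -0.01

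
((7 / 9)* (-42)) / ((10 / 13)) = -637 / 15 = -42.47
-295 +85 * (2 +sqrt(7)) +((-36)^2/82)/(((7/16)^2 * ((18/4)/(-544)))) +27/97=-1969544434/194873 +85 * sqrt(7)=-9881.92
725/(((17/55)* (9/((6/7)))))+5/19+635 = 5824240/6783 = 858.65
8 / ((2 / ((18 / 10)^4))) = 26244 / 625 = 41.99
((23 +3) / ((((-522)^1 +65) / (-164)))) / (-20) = -1066 / 2285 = -0.47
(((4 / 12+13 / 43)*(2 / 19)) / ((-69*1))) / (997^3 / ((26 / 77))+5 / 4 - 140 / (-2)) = -0.00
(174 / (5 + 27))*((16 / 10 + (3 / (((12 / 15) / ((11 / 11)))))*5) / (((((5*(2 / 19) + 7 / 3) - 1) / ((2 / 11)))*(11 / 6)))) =550449 / 93280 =5.90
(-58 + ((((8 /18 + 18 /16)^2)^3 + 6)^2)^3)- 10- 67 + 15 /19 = 11725147953400328024096798802721024180152691851047763184452762645115369065811 /138906789094693574778466228336167917645156498690131321499302257229824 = 84410186.35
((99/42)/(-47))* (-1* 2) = 33/329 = 0.10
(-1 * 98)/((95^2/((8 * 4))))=-3136/9025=-0.35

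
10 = 10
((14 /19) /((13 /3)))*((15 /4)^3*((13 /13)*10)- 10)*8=703.76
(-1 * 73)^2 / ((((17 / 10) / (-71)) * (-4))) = 1891795 / 34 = 55641.03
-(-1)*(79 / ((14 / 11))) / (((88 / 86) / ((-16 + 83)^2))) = 15249133 / 56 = 272305.95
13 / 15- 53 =-782 / 15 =-52.13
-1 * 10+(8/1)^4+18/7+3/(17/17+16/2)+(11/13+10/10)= 1116775/273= 4090.75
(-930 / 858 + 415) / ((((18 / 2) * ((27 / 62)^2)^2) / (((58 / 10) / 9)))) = 824.08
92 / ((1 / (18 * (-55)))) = -91080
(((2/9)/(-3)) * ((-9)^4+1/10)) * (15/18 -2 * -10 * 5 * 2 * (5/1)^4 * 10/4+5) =-24604584277/162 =-151880149.86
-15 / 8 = -1.88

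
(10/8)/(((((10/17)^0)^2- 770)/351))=-1755/3076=-0.57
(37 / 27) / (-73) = -0.02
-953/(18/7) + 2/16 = -370.49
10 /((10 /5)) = 5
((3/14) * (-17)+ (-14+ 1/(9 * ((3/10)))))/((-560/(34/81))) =110993/8573040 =0.01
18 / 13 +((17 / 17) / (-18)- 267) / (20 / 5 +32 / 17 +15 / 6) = -53483 / 1755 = -30.47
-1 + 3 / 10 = -7 / 10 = -0.70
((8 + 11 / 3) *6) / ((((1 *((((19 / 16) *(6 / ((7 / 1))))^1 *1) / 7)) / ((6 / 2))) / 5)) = 137200 / 19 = 7221.05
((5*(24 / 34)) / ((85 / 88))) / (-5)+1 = 389 / 1445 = 0.27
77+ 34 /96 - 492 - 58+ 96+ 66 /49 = -882703 /2352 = -375.30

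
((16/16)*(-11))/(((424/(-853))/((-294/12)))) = -459767/848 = -542.18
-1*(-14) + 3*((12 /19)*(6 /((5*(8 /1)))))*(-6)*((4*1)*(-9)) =7162 /95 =75.39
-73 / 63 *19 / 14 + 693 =609839 / 882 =691.43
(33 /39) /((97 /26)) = 22 /97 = 0.23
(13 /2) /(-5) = -13 /10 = -1.30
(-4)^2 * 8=128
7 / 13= 0.54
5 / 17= 0.29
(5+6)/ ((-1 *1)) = -11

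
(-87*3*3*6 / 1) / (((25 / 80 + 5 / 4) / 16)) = -48107.52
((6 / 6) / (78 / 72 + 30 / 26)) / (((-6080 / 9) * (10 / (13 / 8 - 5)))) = 9477 / 42438400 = 0.00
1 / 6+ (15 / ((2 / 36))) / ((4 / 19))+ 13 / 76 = 292487 / 228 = 1282.84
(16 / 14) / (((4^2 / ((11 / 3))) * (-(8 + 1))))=-0.03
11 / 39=0.28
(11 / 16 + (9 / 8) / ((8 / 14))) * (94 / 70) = 3.57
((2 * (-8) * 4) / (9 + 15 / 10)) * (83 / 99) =-10624 / 2079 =-5.11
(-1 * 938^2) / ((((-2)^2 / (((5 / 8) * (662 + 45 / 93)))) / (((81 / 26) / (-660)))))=429901.29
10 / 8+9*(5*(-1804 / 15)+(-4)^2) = -21067 / 4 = -5266.75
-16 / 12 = -4 / 3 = -1.33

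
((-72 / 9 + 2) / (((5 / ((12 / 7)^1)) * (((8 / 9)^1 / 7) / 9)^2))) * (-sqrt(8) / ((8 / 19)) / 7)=1121931 * sqrt(2) / 160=9916.56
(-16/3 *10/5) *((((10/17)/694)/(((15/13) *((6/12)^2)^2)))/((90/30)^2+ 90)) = -6656/5256009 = -0.00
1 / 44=0.02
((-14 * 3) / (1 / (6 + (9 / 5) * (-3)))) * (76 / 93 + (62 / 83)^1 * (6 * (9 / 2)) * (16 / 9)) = -11889192 / 12865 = -924.15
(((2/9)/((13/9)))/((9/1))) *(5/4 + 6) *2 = 29/117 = 0.25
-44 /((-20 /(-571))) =-6281 /5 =-1256.20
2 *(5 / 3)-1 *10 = -20 / 3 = -6.67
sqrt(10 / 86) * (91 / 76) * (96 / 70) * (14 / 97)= 0.08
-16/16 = -1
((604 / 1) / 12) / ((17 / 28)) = 4228 / 51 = 82.90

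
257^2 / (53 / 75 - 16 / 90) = 14861025 / 119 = 124882.56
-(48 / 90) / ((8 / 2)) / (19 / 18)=-12 / 95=-0.13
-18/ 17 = -1.06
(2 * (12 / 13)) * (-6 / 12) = -12 / 13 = -0.92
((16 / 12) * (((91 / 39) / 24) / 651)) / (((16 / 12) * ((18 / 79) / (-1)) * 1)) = -79 / 120528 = -0.00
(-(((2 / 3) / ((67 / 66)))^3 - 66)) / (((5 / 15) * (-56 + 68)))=9882587 / 601526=16.43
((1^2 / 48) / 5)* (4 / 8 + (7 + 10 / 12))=5 / 144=0.03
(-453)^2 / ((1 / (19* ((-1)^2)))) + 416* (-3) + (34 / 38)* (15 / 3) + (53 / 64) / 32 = 151668372463 / 38912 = 3897727.50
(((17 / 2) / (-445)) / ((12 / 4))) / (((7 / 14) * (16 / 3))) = -17 / 7120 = -0.00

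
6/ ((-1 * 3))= -2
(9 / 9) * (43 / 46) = 43 / 46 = 0.93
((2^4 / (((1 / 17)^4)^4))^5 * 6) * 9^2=139043244356167732305040463798839198216103600795629338349801840023890476924336149094571281733509626866958336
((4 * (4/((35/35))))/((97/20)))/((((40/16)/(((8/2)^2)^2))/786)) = 25755648/97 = 265522.14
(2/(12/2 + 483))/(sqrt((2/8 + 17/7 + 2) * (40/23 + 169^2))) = 4 * sqrt(282767037)/6011873091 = 0.00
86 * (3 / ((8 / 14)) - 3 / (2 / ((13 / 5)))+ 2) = 2881 / 10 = 288.10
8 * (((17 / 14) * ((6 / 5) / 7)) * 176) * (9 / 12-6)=-53856 / 35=-1538.74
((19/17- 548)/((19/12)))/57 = -37188/6137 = -6.06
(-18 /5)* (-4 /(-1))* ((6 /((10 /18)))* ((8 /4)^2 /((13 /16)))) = -248832 /325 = -765.64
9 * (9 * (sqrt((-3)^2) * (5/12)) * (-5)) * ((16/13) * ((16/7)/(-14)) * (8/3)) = 172800/637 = 271.27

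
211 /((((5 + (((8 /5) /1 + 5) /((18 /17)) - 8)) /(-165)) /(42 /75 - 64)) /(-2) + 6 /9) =132519816 /418607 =316.57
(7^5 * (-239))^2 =16135268698129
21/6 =7/2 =3.50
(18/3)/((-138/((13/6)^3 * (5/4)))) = -10985/19872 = -0.55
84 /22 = 42 /11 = 3.82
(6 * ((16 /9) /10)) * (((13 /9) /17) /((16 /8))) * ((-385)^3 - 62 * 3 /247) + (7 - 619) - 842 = -112827054158 /43605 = -2587479.74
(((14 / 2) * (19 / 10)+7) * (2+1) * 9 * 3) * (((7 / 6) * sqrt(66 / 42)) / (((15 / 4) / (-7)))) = -4488.92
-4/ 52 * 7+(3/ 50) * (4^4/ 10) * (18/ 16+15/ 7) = 50971/ 11375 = 4.48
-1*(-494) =494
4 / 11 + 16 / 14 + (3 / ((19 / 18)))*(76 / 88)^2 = 6143 / 1694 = 3.63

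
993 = 993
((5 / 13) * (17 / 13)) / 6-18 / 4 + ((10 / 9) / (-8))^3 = -34842053 / 7884864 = -4.42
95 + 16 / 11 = 1061 / 11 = 96.45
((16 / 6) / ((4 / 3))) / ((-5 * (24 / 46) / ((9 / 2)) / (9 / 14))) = -621 / 280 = -2.22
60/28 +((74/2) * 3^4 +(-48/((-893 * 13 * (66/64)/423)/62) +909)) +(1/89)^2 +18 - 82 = 594959200644/150649499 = 3949.29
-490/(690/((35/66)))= -1715/4554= -0.38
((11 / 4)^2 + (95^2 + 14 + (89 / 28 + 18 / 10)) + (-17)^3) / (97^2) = 2317583 / 5269040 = 0.44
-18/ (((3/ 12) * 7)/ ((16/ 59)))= -1152/ 413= -2.79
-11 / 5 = -2.20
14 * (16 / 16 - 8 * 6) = -658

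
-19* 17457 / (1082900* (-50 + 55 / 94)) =15589101 / 2515035250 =0.01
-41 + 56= 15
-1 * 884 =-884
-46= -46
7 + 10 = 17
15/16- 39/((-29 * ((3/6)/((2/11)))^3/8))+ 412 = 255343081/617584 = 413.45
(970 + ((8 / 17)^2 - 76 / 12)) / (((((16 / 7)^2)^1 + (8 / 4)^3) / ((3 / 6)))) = 40948859 / 1123632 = 36.44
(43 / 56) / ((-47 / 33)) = -0.54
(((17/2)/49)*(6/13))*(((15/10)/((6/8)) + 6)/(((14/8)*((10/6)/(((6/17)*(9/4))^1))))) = 3888/22295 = 0.17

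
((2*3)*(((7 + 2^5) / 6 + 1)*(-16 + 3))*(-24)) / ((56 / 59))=103545 / 7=14792.14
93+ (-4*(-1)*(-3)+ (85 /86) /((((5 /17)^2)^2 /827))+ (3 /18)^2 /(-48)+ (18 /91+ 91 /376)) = 4342369626091517 /39724776000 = 109311.37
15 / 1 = 15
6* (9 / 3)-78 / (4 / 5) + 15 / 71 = -11259 / 142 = -79.29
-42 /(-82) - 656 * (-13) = 8528.51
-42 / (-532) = 3 / 38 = 0.08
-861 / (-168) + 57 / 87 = 1341 / 232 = 5.78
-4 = -4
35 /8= 4.38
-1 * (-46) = 46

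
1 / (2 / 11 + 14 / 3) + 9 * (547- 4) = 781953 / 160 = 4887.21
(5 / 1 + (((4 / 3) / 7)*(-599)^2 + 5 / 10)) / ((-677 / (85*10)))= -1220021575 / 14217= -85814.28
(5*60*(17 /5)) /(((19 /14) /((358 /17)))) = 300720 /19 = 15827.37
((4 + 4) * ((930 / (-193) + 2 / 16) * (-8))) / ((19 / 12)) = 695712 / 3667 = 189.72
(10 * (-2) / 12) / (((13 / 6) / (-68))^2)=-277440 / 169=-1641.66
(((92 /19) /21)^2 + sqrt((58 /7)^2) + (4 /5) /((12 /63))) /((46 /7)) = 433957 /227430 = 1.91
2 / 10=1 / 5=0.20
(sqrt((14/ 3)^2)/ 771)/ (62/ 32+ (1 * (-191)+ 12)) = -224/ 6552729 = -0.00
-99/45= -11/5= -2.20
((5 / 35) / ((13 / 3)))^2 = 0.00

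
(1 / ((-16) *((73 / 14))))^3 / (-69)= 343 / 13743192576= 0.00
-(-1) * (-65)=-65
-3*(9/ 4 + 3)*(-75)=4725/ 4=1181.25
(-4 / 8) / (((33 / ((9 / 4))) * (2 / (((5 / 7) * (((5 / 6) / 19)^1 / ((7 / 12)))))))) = -75 / 81928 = -0.00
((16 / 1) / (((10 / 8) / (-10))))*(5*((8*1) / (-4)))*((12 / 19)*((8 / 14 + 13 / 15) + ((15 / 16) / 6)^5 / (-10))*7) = 10133372839 / 1245184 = 8138.05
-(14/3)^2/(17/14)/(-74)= 1372/5661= 0.24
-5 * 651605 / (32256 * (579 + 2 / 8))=-3258025 / 18684288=-0.17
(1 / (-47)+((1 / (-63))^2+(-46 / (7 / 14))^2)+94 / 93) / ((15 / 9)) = 48951621944 / 9638055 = 5078.99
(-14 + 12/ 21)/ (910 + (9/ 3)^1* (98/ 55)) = -2585/ 176204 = -0.01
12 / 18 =2 / 3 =0.67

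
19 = 19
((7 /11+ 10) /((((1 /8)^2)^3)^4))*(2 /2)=552516878495748490002432 /11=50228807135977135454766.55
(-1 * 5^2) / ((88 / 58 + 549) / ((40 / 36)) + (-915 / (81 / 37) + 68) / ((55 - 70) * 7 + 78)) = -0.05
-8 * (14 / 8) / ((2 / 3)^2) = -63 / 2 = -31.50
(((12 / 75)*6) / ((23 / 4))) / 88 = 12 / 6325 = 0.00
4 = 4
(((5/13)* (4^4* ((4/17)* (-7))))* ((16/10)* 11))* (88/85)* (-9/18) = 27754496/18785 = 1477.48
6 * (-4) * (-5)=120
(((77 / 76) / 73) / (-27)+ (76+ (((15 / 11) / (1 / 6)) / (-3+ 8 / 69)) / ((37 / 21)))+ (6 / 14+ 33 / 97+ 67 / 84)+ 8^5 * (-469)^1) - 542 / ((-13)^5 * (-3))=-23503085126707669217633345 / 1529340685499785158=-15368116.04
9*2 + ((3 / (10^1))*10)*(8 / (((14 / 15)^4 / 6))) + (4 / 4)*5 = 510848 / 2401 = 212.76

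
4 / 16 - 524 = -2095 / 4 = -523.75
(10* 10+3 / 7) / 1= 703 / 7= 100.43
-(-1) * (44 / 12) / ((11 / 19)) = 19 / 3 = 6.33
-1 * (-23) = 23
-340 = -340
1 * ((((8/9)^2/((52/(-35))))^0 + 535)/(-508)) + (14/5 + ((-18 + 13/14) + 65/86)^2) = 267.94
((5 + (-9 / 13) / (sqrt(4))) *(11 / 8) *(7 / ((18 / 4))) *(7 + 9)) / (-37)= -18634 / 4329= -4.30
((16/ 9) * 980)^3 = 3855122432000/ 729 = 5288233788.75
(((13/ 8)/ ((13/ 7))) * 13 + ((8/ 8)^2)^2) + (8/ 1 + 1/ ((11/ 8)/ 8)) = 2305/ 88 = 26.19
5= 5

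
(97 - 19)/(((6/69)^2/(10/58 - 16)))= -9469629/58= -163269.47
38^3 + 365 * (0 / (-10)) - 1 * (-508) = 55380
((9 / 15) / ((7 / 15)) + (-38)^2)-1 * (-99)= 10810 / 7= 1544.29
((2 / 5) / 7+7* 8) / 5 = 11.21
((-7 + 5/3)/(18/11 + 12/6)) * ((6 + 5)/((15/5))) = -242/45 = -5.38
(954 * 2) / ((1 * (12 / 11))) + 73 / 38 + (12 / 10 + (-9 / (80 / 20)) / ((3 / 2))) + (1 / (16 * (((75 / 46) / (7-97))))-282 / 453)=20043391 / 11476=1746.55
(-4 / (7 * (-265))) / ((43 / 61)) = 244 / 79765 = 0.00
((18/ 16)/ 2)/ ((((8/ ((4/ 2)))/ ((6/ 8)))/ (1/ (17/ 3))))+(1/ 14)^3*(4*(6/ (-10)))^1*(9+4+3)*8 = -696669/ 7463680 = -0.09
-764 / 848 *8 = -382 / 53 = -7.21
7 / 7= 1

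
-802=-802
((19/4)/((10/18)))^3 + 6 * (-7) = 4664211/8000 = 583.03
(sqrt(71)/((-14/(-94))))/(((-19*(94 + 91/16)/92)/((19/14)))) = -3.73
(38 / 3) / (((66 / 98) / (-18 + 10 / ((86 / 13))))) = -310.11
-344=-344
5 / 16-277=-4427 / 16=-276.69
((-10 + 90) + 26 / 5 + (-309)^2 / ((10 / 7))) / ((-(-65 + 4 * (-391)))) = 223073 / 5430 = 41.08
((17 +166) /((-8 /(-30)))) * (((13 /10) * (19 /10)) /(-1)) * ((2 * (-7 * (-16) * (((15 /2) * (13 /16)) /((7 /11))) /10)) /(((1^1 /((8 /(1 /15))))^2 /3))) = -15706895490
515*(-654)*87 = -29302470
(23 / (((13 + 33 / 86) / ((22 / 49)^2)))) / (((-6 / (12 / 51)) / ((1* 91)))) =-24891152 / 20134443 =-1.24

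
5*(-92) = -460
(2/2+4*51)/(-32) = -6.41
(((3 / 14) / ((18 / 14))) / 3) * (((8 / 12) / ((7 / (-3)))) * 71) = -71 / 63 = -1.13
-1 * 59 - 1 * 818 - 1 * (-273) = -604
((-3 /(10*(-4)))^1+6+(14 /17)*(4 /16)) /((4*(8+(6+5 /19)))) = 81149 /737120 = 0.11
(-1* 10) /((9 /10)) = -100 /9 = -11.11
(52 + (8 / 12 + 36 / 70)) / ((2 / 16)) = 44672 / 105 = 425.45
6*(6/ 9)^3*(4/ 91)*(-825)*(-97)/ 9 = 1707200/ 2457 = 694.83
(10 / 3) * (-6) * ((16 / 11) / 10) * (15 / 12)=-40 / 11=-3.64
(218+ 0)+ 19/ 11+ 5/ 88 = 19341/ 88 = 219.78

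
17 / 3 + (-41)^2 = 5060 / 3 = 1686.67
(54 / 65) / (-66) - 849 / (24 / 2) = -202381 / 2860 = -70.76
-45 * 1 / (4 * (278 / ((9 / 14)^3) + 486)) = -32805 / 4468504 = -0.01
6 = 6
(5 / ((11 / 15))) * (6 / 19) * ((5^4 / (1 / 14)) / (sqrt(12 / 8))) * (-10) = -13125000 * sqrt(6) / 209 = -153825.61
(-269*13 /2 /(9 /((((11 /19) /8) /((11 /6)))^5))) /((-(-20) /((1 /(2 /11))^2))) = -11424699 /405684060160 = -0.00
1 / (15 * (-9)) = -1 / 135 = -0.01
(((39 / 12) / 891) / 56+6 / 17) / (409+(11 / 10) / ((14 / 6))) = 5988625 / 6946535376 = 0.00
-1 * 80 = -80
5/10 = 1/2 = 0.50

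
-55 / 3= -18.33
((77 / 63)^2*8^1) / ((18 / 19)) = 9196 / 729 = 12.61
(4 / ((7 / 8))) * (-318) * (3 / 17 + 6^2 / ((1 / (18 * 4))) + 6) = -449463744 / 119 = -3777006.25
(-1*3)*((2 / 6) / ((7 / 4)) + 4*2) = -172 / 7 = -24.57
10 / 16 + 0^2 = 0.62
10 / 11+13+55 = 758 / 11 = 68.91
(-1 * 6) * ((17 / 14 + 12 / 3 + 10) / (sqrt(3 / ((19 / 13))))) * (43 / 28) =-9159 * sqrt(741) / 2548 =-97.85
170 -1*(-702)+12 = 884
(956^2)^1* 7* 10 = 63975520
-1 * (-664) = 664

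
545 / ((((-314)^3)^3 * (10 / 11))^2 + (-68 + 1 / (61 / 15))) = 0.00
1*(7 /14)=1 /2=0.50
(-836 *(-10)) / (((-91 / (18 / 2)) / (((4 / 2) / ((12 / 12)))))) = -150480 / 91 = -1653.63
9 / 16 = 0.56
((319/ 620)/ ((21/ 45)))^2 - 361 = -271070215/ 753424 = -359.78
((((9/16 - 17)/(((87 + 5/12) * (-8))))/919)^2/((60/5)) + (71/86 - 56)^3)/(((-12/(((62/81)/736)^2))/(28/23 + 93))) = 105862686118414224014846420177137/74220191580627214253086356799488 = 1.43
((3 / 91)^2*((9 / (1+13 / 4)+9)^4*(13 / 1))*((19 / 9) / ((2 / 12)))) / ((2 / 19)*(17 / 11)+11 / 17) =29544930954 / 8750053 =3376.54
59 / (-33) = -59 / 33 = -1.79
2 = 2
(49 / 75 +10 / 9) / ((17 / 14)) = 5558 / 3825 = 1.45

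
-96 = -96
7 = 7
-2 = -2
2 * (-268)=-536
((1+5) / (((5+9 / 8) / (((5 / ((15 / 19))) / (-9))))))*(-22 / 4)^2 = -9196 / 441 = -20.85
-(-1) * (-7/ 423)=-7/ 423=-0.02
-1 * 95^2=-9025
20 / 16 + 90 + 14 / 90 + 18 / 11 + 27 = 237683 / 1980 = 120.04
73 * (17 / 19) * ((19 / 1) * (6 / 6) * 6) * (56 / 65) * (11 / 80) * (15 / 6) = 286671 / 130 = 2205.16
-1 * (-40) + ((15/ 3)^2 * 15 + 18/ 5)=418.60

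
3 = 3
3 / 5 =0.60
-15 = -15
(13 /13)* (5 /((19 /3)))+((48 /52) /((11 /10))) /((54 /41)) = 34885 /24453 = 1.43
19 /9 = 2.11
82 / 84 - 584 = -24487 / 42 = -583.02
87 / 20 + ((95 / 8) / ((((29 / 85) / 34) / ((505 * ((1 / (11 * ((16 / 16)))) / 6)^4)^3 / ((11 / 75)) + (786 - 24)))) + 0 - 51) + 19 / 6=13100689166236993569161229011111 / 14528696463906193477877760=901711.26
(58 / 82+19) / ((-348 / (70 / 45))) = -2828 / 32103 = -0.09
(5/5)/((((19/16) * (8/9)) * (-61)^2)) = 18/70699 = 0.00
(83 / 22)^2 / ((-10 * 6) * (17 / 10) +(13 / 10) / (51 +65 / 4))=-9265705 / 66387376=-0.14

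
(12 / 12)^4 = 1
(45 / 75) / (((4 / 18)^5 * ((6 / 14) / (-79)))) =-32654097 / 160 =-204088.11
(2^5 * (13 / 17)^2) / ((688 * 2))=0.01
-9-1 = -10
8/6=4/3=1.33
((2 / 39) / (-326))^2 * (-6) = -2 / 13470483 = -0.00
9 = 9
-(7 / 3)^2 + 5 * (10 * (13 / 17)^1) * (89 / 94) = 30.76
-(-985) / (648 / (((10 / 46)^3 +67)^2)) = 163691466204265 / 23981814018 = 6825.65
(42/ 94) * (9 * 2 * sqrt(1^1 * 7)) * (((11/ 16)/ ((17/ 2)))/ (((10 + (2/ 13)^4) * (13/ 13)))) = 5398029 * sqrt(7)/ 82987336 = 0.17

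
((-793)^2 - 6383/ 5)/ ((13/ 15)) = 724122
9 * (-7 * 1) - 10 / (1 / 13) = -193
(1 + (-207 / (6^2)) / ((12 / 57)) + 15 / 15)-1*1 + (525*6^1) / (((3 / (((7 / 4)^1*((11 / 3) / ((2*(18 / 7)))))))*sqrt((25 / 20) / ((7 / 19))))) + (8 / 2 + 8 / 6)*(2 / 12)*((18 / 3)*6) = 91 / 16 + 18865*sqrt(665) / 684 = 716.92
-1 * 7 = -7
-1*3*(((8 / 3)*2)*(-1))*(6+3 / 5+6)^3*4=16003008 / 125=128024.06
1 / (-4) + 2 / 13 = -5 / 52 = -0.10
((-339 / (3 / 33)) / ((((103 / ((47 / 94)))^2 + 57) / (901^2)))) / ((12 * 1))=-91733513 / 15452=-5936.68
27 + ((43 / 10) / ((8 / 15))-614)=-9263 / 16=-578.94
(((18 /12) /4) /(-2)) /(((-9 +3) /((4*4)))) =1 /2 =0.50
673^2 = 452929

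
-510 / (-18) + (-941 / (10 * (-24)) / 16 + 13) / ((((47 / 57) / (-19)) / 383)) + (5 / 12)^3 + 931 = -115932.12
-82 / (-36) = 41 / 18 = 2.28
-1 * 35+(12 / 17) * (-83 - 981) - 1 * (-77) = -12054 / 17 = -709.06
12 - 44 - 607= -639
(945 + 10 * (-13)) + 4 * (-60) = 575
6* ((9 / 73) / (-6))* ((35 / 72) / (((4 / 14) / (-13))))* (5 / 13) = 1225 / 1168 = 1.05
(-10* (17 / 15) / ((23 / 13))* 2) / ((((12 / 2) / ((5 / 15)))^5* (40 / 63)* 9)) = -1547 / 1303801920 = -0.00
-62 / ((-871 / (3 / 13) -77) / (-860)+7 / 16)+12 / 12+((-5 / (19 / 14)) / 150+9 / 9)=-153792847 / 14458335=-10.64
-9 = -9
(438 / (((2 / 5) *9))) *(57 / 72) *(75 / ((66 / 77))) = 1213625 / 144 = 8427.95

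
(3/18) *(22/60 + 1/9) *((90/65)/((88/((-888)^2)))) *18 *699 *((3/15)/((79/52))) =35551900512/21725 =1636451.12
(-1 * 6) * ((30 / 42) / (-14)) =15 / 49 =0.31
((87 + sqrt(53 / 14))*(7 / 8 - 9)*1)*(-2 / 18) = 65*sqrt(742) / 1008 + 1885 / 24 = 80.30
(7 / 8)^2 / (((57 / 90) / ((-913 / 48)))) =-223685 / 9728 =-22.99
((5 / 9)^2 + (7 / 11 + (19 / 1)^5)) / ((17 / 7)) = 15443435357 / 15147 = 1019570.57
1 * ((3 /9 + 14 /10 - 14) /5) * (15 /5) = -184 /25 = -7.36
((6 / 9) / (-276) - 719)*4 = -2876.01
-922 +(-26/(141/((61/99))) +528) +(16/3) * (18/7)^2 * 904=21535951240/683991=31485.72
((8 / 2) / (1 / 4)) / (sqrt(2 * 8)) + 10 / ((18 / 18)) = 14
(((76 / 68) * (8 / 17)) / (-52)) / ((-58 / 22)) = 418 / 108953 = 0.00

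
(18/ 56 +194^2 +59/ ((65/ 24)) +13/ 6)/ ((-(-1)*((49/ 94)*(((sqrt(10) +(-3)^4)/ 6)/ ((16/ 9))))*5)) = 1391670602352/ 730272725 - 154630066928*sqrt(10)/ 6572454525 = 1831.29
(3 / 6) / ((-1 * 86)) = -1 / 172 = -0.01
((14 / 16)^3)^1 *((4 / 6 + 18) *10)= 12005 / 96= 125.05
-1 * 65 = -65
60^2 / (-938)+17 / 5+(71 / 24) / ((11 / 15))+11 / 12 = 2793787 / 619080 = 4.51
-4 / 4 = -1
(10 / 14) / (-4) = -5 / 28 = -0.18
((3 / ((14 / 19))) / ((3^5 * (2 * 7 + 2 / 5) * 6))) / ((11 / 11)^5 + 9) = 0.00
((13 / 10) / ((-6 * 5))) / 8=-13 / 2400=-0.01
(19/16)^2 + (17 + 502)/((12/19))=210729/256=823.16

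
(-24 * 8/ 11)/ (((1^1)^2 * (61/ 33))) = -576/ 61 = -9.44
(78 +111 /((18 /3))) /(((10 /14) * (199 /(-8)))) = -5404 /995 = -5.43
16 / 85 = 0.19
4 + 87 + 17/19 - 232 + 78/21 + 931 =794.61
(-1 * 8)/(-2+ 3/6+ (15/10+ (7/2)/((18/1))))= -288/7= -41.14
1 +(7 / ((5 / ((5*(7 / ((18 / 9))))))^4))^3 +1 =4747561518135 / 4096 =1159072636.26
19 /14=1.36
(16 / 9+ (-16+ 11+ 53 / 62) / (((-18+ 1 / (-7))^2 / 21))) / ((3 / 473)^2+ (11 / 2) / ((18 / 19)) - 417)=-6094329187078 / 1655926719639937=-0.00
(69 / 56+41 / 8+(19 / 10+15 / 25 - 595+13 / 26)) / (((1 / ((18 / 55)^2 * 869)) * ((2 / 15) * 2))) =-204410.65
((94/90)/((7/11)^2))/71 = 5687/156555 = 0.04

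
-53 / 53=-1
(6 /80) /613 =3 /24520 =0.00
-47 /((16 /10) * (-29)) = 235 /232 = 1.01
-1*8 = -8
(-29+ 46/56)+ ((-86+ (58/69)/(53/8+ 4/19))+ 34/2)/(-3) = -31432433/6022044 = -5.22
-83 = -83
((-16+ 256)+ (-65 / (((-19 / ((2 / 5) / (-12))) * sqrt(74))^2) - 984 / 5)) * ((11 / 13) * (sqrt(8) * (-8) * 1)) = -4570017122 * sqrt(2) / 7813845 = -827.12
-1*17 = -17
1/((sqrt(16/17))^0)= 1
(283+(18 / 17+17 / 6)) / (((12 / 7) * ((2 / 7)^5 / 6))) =3442762687 / 6528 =527383.99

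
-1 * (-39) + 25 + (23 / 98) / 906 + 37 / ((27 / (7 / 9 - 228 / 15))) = 1590705527 / 35959140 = 44.24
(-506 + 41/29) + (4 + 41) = -459.59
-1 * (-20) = 20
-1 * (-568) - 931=-363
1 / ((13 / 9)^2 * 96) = 27 / 5408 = 0.00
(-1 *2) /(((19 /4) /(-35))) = 280 /19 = 14.74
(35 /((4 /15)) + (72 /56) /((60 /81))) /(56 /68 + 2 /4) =52751 /525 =100.48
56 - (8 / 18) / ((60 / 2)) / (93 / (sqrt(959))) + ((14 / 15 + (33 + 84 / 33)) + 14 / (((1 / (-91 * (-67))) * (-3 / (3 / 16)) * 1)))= -6919963 / 1320 - 2 * sqrt(959) / 12555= -5242.40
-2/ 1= -2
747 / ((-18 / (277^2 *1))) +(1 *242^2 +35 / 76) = -237552367 / 76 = -3125689.04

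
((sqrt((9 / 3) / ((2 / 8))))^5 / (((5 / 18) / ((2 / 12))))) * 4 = 3456 * sqrt(3) / 5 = 1197.19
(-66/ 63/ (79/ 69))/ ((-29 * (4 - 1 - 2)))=506/ 16037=0.03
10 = 10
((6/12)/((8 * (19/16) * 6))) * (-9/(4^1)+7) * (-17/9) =-17/216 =-0.08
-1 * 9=-9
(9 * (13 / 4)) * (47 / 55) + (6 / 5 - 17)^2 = 302099 / 1100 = 274.64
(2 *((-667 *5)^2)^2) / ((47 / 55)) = 13607427784568750 / 47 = 289519740097207.45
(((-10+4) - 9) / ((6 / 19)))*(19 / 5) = -361 / 2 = -180.50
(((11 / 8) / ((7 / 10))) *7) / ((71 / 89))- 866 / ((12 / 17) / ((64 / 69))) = -65883503 / 58788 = -1120.70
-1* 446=-446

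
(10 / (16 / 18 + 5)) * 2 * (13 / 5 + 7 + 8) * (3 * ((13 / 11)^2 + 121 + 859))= 102599136 / 583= 175984.80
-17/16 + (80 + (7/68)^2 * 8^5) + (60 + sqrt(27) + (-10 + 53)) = 3 * sqrt(3) + 2446911/4624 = 534.37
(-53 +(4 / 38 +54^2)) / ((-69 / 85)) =-1541305 / 437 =-3527.01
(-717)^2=514089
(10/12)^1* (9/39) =5/26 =0.19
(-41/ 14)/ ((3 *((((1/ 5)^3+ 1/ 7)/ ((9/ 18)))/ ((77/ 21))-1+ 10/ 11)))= 56375/ 498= 113.20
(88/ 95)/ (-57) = -88/ 5415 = -0.02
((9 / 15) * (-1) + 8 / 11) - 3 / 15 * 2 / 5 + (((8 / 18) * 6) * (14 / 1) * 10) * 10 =3080039 / 825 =3733.38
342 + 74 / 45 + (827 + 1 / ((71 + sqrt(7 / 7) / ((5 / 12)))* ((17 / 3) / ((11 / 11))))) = 328664956 / 280755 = 1170.65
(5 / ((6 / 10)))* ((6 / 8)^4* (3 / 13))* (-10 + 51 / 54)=-36675 / 6656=-5.51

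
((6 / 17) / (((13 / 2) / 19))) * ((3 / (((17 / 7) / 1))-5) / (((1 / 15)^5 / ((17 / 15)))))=-738720000 / 221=-3342624.43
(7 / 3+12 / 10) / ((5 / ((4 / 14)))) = 106 / 525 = 0.20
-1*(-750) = 750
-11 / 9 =-1.22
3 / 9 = 1 / 3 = 0.33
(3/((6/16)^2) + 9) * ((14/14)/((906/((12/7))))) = 26/453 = 0.06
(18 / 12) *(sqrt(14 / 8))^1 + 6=3 *sqrt(7) / 4 + 6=7.98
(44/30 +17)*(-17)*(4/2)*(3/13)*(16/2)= -75344/65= -1159.14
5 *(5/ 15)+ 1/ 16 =83/ 48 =1.73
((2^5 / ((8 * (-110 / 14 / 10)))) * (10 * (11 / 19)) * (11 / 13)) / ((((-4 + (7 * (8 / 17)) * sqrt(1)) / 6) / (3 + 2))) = 261800 / 247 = 1059.92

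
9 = 9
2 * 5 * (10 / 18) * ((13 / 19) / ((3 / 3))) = 650 / 171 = 3.80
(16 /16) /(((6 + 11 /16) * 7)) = 16 /749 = 0.02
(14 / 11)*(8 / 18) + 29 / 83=0.92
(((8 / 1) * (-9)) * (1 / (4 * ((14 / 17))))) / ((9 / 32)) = -544 / 7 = -77.71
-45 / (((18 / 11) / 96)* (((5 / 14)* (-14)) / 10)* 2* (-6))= -440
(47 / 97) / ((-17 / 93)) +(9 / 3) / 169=-733752 / 278681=-2.63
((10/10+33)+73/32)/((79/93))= 107973/2528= 42.71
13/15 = 0.87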